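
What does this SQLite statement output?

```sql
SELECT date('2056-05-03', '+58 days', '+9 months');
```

2057-03-30

Applying '+58 days' to 2056-05-03: counting 58 days forward gives 2056-06-30.
Adding +9 months to 2056-06-30 gives 2057-03-30.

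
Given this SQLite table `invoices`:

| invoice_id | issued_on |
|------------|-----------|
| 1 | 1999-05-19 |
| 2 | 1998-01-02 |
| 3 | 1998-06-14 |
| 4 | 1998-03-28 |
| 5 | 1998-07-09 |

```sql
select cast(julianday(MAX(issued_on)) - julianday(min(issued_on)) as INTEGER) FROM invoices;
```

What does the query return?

502

MIN = 1998-01-02, MAX = 1999-05-19.
29 days remain in January 1998 after the 2nd (31 − 2).
Full months from February 1998 through April 1999 contribute their day counts.
Then 19 days into May 1999.
Total: 29 + 28 + 31 + 30 + 31 + 30 + 31 + 31 + 30 + 31 + 30 + 31 + 31 + 28 + 31 + 30 + 19 = 502.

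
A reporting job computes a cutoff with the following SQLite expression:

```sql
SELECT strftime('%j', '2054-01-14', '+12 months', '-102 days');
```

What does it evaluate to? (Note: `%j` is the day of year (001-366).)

277

First apply '+12 months', '-102 days': 2054-01-14 → 2054-10-04.
Day-of-year for 2054-10-04: days since 2054-01-01 inclusive = 277, zero-padded to 277.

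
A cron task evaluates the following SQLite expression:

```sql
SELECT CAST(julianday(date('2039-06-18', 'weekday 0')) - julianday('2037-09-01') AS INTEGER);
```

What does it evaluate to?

656

`weekday 0` advances to the next Sunday; 2039-06-18 is a Saturday, so it moves forward to 2039-06-19.
29 days remain in September 2037 after the 1st (30 − 1).
Full months from October 2037 through May 2039 contribute their day counts.
Then 19 days into June 2039.
Total: 29 + 31 + 30 + 31 + 31 + 28 + 31 + 30 + 31 + 30 + 31 + 31 + 30 + 31 + 30 + 31 + 31 + 28 + 31 + 30 + 31 + 19 = 656.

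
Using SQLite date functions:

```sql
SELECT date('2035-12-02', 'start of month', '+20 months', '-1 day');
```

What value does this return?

`start of month` rewinds 2035-12-02 to 2035-12-01.
Adding +20 months to 2035-12-01 gives 2037-08-01.
Going back 1 day from 2037-08-01 reaches 2037-07-31 (last day of July, 31 days).

2037-07-31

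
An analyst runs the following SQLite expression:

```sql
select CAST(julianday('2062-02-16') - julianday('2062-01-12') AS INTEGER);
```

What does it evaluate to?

19 days remain in January 2062 after the 12th (31 − 12).
Then 16 days into February 2062.
Total: 19 + 16 = 35.

35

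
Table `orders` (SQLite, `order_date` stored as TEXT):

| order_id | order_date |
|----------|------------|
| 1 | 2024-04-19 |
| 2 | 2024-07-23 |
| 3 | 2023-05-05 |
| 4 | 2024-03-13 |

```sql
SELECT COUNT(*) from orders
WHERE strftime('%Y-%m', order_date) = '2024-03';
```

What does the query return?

1

Rows with year-month 2024-03: 2024-03-13 → 1.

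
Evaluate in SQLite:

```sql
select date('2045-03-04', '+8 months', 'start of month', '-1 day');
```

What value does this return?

2045-10-31

Adding +8 months to 2045-03-04 gives 2045-11-04.
`start of month` rewinds 2045-11-04 to 2045-11-01.
Going back 1 day from 2045-11-01 reaches 2045-10-31 (last day of October, 31 days).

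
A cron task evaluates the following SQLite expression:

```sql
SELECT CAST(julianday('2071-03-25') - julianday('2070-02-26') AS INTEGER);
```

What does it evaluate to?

392

2 days remain in February 2070 after the 26th (28 − 26).
Full months from March 2070 through February 2071 contribute their day counts.
Then 25 days into March 2071.
Total: 2 + 31 + 30 + 31 + 30 + 31 + 31 + 30 + 31 + 30 + 31 + 31 + 28 + 25 = 392.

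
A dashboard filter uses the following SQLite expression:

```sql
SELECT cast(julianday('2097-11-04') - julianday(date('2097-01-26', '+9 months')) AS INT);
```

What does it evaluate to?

Adding +9 months to 2097-01-26 gives 2097-10-26.
5 days remain in October 2097 after the 26th (31 − 26).
Then 4 days into November 2097.
Total: 5 + 4 = 9.

9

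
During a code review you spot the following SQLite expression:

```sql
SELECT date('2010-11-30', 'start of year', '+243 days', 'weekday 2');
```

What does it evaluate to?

2010-09-07

`start of year` rewinds 2010-11-30 to 2010-01-01.
Applying '+243 days' to 2010-01-01: counting 243 days forward gives 2010-09-01.
`weekday 2` advances to the next Tuesday; 2010-09-01 is a Wednesday, so it moves forward to 2010-09-07.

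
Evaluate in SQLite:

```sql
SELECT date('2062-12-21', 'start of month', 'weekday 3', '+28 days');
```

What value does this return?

`start of month` rewinds 2062-12-21 to 2062-12-01.
`weekday 3` advances to the next Wednesday; 2062-12-01 is a Friday, so it moves forward to 2062-12-06.
December 2062 has 31 days; 25 remain after the 6th, so 26 days reach 2063-01-01.
Advancing 2 more days within January lands on 2063-01-03.

2063-01-03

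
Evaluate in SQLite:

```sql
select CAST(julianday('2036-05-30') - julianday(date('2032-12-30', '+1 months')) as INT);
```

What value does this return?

Adding +1 month to 2032-12-30 gives 2033-01-30.
1 day remains in January 2033 after the 30th (31 − 30).
Full months from February 2033 through April 2036 contribute their day counts.
Then 30 days into May 2036.
Total: 1 + 28 + 31 + 30 + 31 + 30 + 31 + 31 + 30 + 31 + 30 + 31 + 31 + 28 + 31 + 30 + 31 + 30 + 31 + 31 + 30 + 31 + 30 + 31 + 31 + 28 + 31 + 30 + 31 + 30 + 31 + 31 + 30 + 31 + 30 + 31 + 31 + 29 + 31 + 30 + 30 = 1216.

1216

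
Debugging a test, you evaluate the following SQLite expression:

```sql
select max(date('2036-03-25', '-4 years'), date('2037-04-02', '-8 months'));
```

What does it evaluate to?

2036-08-02

date('2036-03-25', '-4 years') → 2032-03-25.
date('2037-04-02', '-8 months') → 2036-08-02.
Later of the two is 2036-08-02.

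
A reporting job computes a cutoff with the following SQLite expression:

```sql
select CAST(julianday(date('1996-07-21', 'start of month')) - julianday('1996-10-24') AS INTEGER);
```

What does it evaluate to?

-115

`start of month` rewinds 1996-07-21 to 1996-07-01.
30 days remain in July 1996 after the 1st (31 − 1).
August 1996: 31 days.
September 1996: 30 days.
Then 24 days into October 1996.
Total: 30 + 31 + 30 + 24 = 115.
The subtraction is earlier − later, so the result is −115 → -115.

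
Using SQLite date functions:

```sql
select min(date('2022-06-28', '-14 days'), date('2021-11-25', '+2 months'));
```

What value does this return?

2022-01-25

date('2022-06-28', '-14 days') → 2022-06-14.
date('2021-11-25', '+2 months') → 2022-01-25.
Earlier of the two is 2022-01-25.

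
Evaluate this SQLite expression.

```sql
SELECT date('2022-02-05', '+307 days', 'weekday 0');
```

2022-12-11

Applying '+307 days' to 2022-02-05: counting 307 days forward gives 2022-12-09.
`weekday 0` advances to the next Sunday; 2022-12-09 is a Friday, so it moves forward to 2022-12-11.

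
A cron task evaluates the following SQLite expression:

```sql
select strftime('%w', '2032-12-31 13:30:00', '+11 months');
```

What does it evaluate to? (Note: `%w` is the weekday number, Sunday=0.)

First apply '+11 months': 2032-12-31 13:30:00 → 2033-12-01 13:30:00.
2033-12-01 is a Thursday; with Sunday=0 that is 4.

4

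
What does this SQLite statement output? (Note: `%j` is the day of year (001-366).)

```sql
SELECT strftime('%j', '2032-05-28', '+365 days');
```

First apply '+365 days': 2032-05-28 → 2033-05-28.
Day-of-year for 2033-05-28: days since 2033-01-01 inclusive = 148, zero-padded to 148.

148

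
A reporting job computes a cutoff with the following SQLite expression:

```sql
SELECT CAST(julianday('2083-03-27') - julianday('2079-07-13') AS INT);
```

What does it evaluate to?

1353

18 days remain in July 2079 after the 13th (31 − 13).
Full months from August 2079 through February 2083 contribute their day counts.
Then 27 days into March 2083.
Total: 18 + 31 + 30 + 31 + 30 + 31 + 31 + 29 + 31 + 30 + 31 + 30 + 31 + 31 + 30 + 31 + 30 + 31 + 31 + 28 + 31 + 30 + 31 + 30 + 31 + 31 + 30 + 31 + 30 + 31 + 31 + 28 + 31 + 30 + 31 + 30 + 31 + 31 + 30 + 31 + 30 + 31 + 31 + 28 + 27 = 1353.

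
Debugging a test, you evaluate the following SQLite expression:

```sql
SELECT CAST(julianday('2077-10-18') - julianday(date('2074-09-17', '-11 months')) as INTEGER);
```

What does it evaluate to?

Adding -11 months to 2074-09-17 gives 2073-10-17.
14 days remain in October 2073 after the 17th (31 − 17).
Full months from November 2073 through September 2077 contribute their day counts.
Then 18 days into October 2077.
Total: 14 + 30 + 31 + 31 + 28 + 31 + 30 + 31 + 30 + 31 + 31 + 30 + 31 + 30 + 31 + 31 + 28 + 31 + 30 + 31 + 30 + 31 + 31 + 30 + 31 + 30 + 31 + 31 + 29 + 31 + 30 + 31 + 30 + 31 + 31 + 30 + 31 + 30 + 31 + 31 + 28 + 31 + 30 + 31 + 30 + 31 + 31 + 30 + 18 = 1462.

1462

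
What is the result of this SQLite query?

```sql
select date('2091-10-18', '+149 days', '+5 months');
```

Applying '+149 days' to 2091-10-18: counting 149 days forward gives 2092-03-15.
Adding +5 months to 2092-03-15 gives 2092-08-15.

2092-08-15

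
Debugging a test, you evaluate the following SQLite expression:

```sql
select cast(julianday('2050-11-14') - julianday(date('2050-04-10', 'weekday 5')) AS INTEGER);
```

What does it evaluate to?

213

`weekday 5` advances to the next Friday; 2050-04-10 is a Sunday, so it moves forward to 2050-04-15.
15 days remain in April 2050 after the 15th (30 − 15).
Full months from May 2050 through October 2050 contribute their day counts.
Then 14 days into November 2050.
Total: 15 + 31 + 30 + 31 + 31 + 30 + 31 + 14 = 213.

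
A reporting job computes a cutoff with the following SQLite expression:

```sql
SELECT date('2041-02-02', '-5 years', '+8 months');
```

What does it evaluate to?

2036-10-02

Adding -5 years to 2041-02-02 gives 2036-02-02.
Adding +8 months to 2036-02-02 gives 2036-10-02.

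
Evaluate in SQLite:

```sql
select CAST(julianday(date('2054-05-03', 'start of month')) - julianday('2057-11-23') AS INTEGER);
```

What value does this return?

`start of month` rewinds 2054-05-03 to 2054-05-01.
30 days remain in May 2054 after the 1st (31 − 1).
Full months from June 2054 through October 2057 contribute their day counts.
Then 23 days into November 2057.
Total: 30 + 30 + 31 + 31 + 30 + 31 + 30 + 31 + 31 + 28 + 31 + 30 + 31 + 30 + 31 + 31 + 30 + 31 + 30 + 31 + 31 + 29 + 31 + 30 + 31 + 30 + 31 + 31 + 30 + 31 + 30 + 31 + 31 + 28 + 31 + 30 + 31 + 30 + 31 + 31 + 30 + 31 + 23 = 1302.
The subtraction is earlier − later, so the result is −1302 → -1302.

-1302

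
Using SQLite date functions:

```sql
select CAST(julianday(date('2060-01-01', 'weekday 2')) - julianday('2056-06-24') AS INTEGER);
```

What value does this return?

1291

`weekday 2` advances to the next Tuesday; 2060-01-01 is a Thursday, so it moves forward to 2060-01-06.
6 days remain in June 2056 after the 24th (30 − 24).
Full months from July 2056 through December 2059 contribute their day counts.
Then 6 days into January 2060.
Total: 6 + 31 + 31 + 30 + 31 + 30 + 31 + 31 + 28 + 31 + 30 + 31 + 30 + 31 + 31 + 30 + 31 + 30 + 31 + 31 + 28 + 31 + 30 + 31 + 30 + 31 + 31 + 30 + 31 + 30 + 31 + 31 + 28 + 31 + 30 + 31 + 30 + 31 + 31 + 30 + 31 + 30 + 31 + 6 = 1291.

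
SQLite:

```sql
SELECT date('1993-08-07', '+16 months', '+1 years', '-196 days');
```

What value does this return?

Adding +16 months to 1993-08-07 gives 1994-12-07.
Adding +1 year to 1994-12-07 gives 1995-12-07.
Applying '-196 days' to 1995-12-07: counting 196 days back gives 1995-05-25.

1995-05-25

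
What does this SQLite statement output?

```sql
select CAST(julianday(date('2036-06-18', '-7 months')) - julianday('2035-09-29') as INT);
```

50

Adding -7 months to 2036-06-18 gives 2035-11-18.
1 day remains in September 2035 after the 29th (30 − 29).
October 2035: 31 days.
Then 18 days into November 2035.
Total: 1 + 31 + 18 = 50.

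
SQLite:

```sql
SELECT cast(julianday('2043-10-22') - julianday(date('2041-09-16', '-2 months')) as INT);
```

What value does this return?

Adding -2 months to 2041-09-16 gives 2041-07-16.
15 days remain in July 2041 after the 16th (31 − 16).
Full months from August 2041 through September 2043 contribute their day counts.
Then 22 days into October 2043.
Total: 15 + 31 + 30 + 31 + 30 + 31 + 31 + 28 + 31 + 30 + 31 + 30 + 31 + 31 + 30 + 31 + 30 + 31 + 31 + 28 + 31 + 30 + 31 + 30 + 31 + 31 + 30 + 22 = 828.

828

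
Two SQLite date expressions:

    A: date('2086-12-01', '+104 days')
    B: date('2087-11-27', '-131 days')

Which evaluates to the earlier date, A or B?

A = 2087-03-15.
B = 2087-07-19.
A is earlier.

A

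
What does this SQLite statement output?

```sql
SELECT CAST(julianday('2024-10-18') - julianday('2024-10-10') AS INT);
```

8

Both dates are in October 2024: 18 − 10 = 8.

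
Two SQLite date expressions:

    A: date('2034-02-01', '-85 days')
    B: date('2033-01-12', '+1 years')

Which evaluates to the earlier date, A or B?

A = 2033-11-08.
B = 2034-01-12.
A is earlier.

A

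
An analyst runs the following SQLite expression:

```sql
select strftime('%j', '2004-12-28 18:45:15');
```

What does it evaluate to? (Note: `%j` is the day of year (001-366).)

363

Day-of-year for 2004-12-28: days since 2004-01-01 inclusive = 363, zero-padded to 363.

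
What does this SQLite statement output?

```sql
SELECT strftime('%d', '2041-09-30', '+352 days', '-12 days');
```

05

First apply '+352 days', '-12 days': 2041-09-30 → 2042-09-05.
`%d` extracts the 2-digit day of month: 05.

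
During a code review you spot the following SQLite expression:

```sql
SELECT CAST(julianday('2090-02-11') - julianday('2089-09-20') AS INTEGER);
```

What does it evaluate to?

144

10 days remain in September 2089 after the 20th (30 − 20).
October 2089: 31 days.
November 2089: 30 days.
December 2089: 31 days.
January 2090: 31 days.
Then 11 days into February 2090.
Total: 10 + 31 + 30 + 31 + 31 + 11 = 144.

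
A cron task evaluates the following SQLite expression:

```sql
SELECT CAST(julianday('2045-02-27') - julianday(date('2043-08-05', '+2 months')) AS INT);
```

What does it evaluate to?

Adding +2 months to 2043-08-05 gives 2043-10-05.
26 days remain in October 2043 after the 5th (31 − 5).
Full months from November 2043 through January 2045 contribute their day counts.
Then 27 days into February 2045.
Total: 26 + 30 + 31 + 31 + 29 + 31 + 30 + 31 + 30 + 31 + 31 + 30 + 31 + 30 + 31 + 31 + 27 = 511.

511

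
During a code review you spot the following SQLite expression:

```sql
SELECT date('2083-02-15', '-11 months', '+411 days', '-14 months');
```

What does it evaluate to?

2082-03-02

Adding -11 months to 2083-02-15 gives 2082-03-15.
Applying '+411 days' to 2082-03-15: counting 411 days forward gives 2083-04-30.
Adding -14 months to 2083-04-30 targets 2082-02-30. February 2082 has only 28 days, so SQLite normalizes the 2-day overflow forward to 2082-03-02.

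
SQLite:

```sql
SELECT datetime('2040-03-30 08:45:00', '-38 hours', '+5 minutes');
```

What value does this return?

2040-03-28 18:50:00

-38 hours from 2040-03-30 08:45:00 is 2040-03-28 18:45:00 (crosses midnight).
+5 minutes from 2040-03-28 18:45:00 is 2040-03-28 18:50:00.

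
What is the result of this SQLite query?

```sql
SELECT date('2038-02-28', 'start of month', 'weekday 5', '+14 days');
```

2038-02-19

`start of month` rewinds 2038-02-28 to 2038-02-01.
`weekday 5` advances to the next Friday; 2038-02-01 is a Monday, so it moves forward to 2038-02-05.
Advancing 14 more days within February lands on 2038-02-19.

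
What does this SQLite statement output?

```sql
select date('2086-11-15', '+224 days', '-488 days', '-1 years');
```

Applying '+224 days' to 2086-11-15: counting 224 days forward gives 2087-06-27.
Applying '-488 days' to 2087-06-27: counting 488 days back gives 2086-02-24.
Adding -1 year to 2086-02-24 gives 2085-02-24.

2085-02-24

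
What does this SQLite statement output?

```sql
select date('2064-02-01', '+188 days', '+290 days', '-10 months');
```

2064-07-24

Applying '+188 days' to 2064-02-01: counting 188 days forward gives 2064-08-07.
Applying '+290 days' to 2064-08-07: counting 290 days forward gives 2065-05-24.
Adding -10 months to 2065-05-24 gives 2064-07-24.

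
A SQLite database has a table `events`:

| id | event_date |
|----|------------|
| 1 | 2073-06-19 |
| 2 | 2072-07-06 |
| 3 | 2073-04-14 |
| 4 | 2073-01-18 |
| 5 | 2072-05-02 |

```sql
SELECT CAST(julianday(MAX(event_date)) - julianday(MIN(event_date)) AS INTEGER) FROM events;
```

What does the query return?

413

MIN = 2072-05-02, MAX = 2073-06-19.
29 days remain in May 2072 after the 2nd (31 − 2).
Full months from June 2072 through May 2073 contribute their day counts.
Then 19 days into June 2073.
Total: 29 + 30 + 31 + 31 + 30 + 31 + 30 + 31 + 31 + 28 + 31 + 30 + 31 + 19 = 413.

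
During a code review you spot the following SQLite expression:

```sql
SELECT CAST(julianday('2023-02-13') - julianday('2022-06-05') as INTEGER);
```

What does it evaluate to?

253

25 days remain in June 2022 after the 5th (30 − 5).
Full months from July 2022 through January 2023 contribute their day counts.
Then 13 days into February 2023.
Total: 25 + 31 + 31 + 30 + 31 + 30 + 31 + 31 + 13 = 253.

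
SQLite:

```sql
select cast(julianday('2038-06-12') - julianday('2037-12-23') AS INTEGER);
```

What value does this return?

171

8 days remain in December 2037 after the 23rd (31 − 23).
January 2038: 31 days.
February 2038: 28 days.
March 2038: 31 days.
April 2038: 30 days.
May 2038: 31 days.
Then 12 days into June 2038.
Total: 8 + 31 + 28 + 31 + 30 + 31 + 12 = 171.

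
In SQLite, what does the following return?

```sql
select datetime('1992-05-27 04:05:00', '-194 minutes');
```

1992-05-27 00:51:00

194 minutes = 3h 14m; -194 minutes from 1992-05-27 04:05:00 is 1992-05-27 00:51:00.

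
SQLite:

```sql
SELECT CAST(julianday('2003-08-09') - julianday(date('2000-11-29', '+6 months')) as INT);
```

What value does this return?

Adding +6 months to 2000-11-29 gives 2001-05-29.
2 days remain in May 2001 after the 29th (31 − 29).
Full months from June 2001 through July 2003 contribute their day counts.
Then 9 days into August 2003.
Total: 2 + 30 + 31 + 31 + 30 + 31 + 30 + 31 + 31 + 28 + 31 + 30 + 31 + 30 + 31 + 31 + 30 + 31 + 30 + 31 + 31 + 28 + 31 + 30 + 31 + 30 + 31 + 9 = 802.

802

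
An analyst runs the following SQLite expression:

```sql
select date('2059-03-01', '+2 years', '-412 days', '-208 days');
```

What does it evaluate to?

Adding +2 years to 2059-03-01 gives 2061-03-01.
Applying '-412 days' to 2061-03-01: counting 412 days back gives 2060-01-14.
Applying '-208 days' to 2060-01-14: counting 208 days back gives 2059-06-20.

2059-06-20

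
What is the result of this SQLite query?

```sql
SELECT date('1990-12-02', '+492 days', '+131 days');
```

Applying '+492 days' to 1990-12-02: counting 492 days forward gives 1992-04-07.
Applying '+131 days' to 1992-04-07: counting 131 days forward gives 1992-08-16.

1992-08-16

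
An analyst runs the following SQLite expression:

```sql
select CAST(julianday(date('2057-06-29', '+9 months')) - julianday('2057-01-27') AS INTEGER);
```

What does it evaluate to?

426

Adding +9 months to 2057-06-29 gives 2058-03-29.
4 days remain in January 2057 after the 27th (31 − 27).
Full months from February 2057 through February 2058 contribute their day counts.
Then 29 days into March 2058.
Total: 4 + 28 + 31 + 30 + 31 + 30 + 31 + 31 + 30 + 31 + 30 + 31 + 31 + 28 + 29 = 426.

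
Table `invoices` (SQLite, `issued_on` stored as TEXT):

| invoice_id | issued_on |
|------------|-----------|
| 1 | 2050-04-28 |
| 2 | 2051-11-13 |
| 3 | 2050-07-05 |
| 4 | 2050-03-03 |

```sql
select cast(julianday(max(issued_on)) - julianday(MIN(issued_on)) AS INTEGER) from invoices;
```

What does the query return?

MIN = 2050-03-03, MAX = 2051-11-13.
28 days remain in March 2050 after the 3rd (31 − 3).
Full months from April 2050 through October 2051 contribute their day counts.
Then 13 days into November 2051.
Total: 28 + 30 + 31 + 30 + 31 + 31 + 30 + 31 + 30 + 31 + 31 + 28 + 31 + 30 + 31 + 30 + 31 + 31 + 30 + 31 + 13 = 620.

620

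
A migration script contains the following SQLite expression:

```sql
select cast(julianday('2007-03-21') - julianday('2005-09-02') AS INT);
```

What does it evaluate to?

28 days remain in September 2005 after the 2nd (30 − 2).
Full months from October 2005 through February 2007 contribute their day counts.
Then 21 days into March 2007.
Total: 28 + 31 + 30 + 31 + 31 + 28 + 31 + 30 + 31 + 30 + 31 + 31 + 30 + 31 + 30 + 31 + 31 + 28 + 21 = 565.

565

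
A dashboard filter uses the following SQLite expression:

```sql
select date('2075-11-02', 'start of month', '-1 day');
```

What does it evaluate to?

`start of month` rewinds 2075-11-02 to 2075-11-01.
Going back 1 day from 2075-11-01 reaches 2075-10-31 (last day of October, 31 days).

2075-10-31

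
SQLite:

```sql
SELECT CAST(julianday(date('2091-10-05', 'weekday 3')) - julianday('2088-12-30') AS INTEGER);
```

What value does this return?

`weekday 3` advances to the next Wednesday; 2091-10-05 is a Friday, so it moves forward to 2091-10-10.
1 day remains in December 2088 after the 30th (31 − 30).
Full months from January 2089 through September 2091 contribute their day counts.
Then 10 days into October 2091.
Total: 1 + 31 + 28 + 31 + 30 + 31 + 30 + 31 + 31 + 30 + 31 + 30 + 31 + 31 + 28 + 31 + 30 + 31 + 30 + 31 + 31 + 30 + 31 + 30 + 31 + 31 + 28 + 31 + 30 + 31 + 30 + 31 + 31 + 30 + 10 = 1014.

1014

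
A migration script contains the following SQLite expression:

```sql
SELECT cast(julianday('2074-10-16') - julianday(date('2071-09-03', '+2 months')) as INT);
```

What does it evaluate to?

1078

Adding +2 months to 2071-09-03 gives 2071-11-03.
27 days remain in November 2071 after the 3rd (30 − 3).
Full months from December 2071 through September 2074 contribute their day counts.
Then 16 days into October 2074.
Total: 27 + 31 + 31 + 29 + 31 + 30 + 31 + 30 + 31 + 31 + 30 + 31 + 30 + 31 + 31 + 28 + 31 + 30 + 31 + 30 + 31 + 31 + 30 + 31 + 30 + 31 + 31 + 28 + 31 + 30 + 31 + 30 + 31 + 31 + 30 + 16 = 1078.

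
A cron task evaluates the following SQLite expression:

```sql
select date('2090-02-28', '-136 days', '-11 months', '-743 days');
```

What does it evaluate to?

Applying '-136 days' to 2090-02-28: counting 136 days back gives 2089-10-15.
Adding -11 months to 2089-10-15 gives 2088-11-15.
Applying '-743 days' to 2088-11-15: counting 743 days back gives 2086-11-03.

2086-11-03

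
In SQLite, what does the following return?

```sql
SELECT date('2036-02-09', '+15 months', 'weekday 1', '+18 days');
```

Adding +15 months to 2036-02-09 gives 2037-05-09.
`weekday 1` advances to the next Monday; 2037-05-09 is a Saturday, so it moves forward to 2037-05-11.
Advancing 18 more days within May lands on 2037-05-29.

2037-05-29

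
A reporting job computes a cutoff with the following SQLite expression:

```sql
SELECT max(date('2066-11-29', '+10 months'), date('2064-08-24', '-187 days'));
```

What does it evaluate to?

date('2066-11-29', '+10 months') → 2067-09-29.
date('2064-08-24', '-187 days') → 2064-02-19.
Later of the two is 2067-09-29.

2067-09-29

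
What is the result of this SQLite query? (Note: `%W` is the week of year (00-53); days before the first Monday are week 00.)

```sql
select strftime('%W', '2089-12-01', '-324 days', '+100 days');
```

First apply '-324 days', '+100 days': 2089-12-01 → 2089-04-21.
2089-04-21 is a Thursday. SQLite's %W counts Mondays since the year started; the result is 16.

16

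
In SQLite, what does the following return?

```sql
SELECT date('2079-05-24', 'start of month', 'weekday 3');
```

2079-05-03

`start of month` rewinds 2079-05-24 to 2079-05-01.
`weekday 3` advances to the next Wednesday; 2079-05-01 is a Monday, so it moves forward to 2079-05-03.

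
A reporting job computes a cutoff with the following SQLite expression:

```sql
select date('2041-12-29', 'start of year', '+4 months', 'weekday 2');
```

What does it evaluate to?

2041-05-07

`start of year` rewinds 2041-12-29 to 2041-01-01.
Adding +4 months to 2041-01-01 gives 2041-05-01.
`weekday 2` advances to the next Tuesday; 2041-05-01 is a Wednesday, so it moves forward to 2041-05-07.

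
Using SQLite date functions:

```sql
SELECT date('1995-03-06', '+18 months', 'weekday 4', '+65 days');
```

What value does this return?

Adding +18 months to 1995-03-06 gives 1996-09-06.
`weekday 4` advances to the next Thursday; 1996-09-06 is a Friday, so it moves forward to 1996-09-12.
Applying '+65 days' to 1996-09-12: counting 65 days forward gives 1996-11-16.

1996-11-16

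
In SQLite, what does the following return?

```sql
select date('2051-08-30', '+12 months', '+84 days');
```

2052-11-22

Adding +12 months to 2051-08-30 gives 2052-08-30.
Applying '+84 days' to 2052-08-30: counting 84 days forward gives 2052-11-22.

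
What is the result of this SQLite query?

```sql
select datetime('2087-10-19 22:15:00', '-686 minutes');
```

686 minutes = 11h 26m; -686 minutes from 2087-10-19 22:15:00 is 2087-10-19 10:49:00.

2087-10-19 10:49:00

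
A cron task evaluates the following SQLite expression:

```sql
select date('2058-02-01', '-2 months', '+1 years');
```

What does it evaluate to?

Adding -2 months to 2058-02-01 gives 2057-12-01.
Adding +1 year to 2057-12-01 gives 2058-12-01.

2058-12-01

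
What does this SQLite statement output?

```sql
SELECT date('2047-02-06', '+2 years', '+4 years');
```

Adding +2 years to 2047-02-06 gives 2049-02-06.
Adding +4 years to 2049-02-06 gives 2053-02-06.

2053-02-06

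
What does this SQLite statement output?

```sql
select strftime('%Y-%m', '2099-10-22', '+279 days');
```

First apply '+279 days': 2099-10-22 → 2100-07-28.
`%Y-%m` extracts the year-month: 2100-07.

2100-07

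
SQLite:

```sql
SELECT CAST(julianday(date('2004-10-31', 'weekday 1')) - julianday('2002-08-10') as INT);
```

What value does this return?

814

`weekday 1` advances to the next Monday; 2004-10-31 is a Sunday, so it moves forward to 2004-11-01.
21 days remain in August 2002 after the 10th (31 − 10).
Full months from September 2002 through October 2004 contribute their day counts.
Then 1 day into November 2004.
Total: 21 + 30 + 31 + 30 + 31 + 31 + 28 + 31 + 30 + 31 + 30 + 31 + 31 + 30 + 31 + 30 + 31 + 31 + 29 + 31 + 30 + 31 + 30 + 31 + 31 + 30 + 31 + 1 = 814.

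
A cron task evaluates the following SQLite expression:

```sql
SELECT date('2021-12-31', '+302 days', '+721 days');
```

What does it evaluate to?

Applying '+302 days' to 2021-12-31: counting 302 days forward gives 2022-10-29.
Applying '+721 days' to 2022-10-29: counting 721 days forward gives 2024-10-19.

2024-10-19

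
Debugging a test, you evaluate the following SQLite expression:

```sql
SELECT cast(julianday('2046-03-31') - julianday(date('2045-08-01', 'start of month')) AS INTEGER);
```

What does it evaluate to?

242

`start of month` rewinds 2045-08-01 to 2045-08-01.
30 days remain in August 2045 after the 1st (31 − 1).
Full months from September 2045 through February 2046 contribute their day counts.
Then 31 days into March 2046.
Total: 30 + 30 + 31 + 30 + 31 + 31 + 28 + 31 = 242.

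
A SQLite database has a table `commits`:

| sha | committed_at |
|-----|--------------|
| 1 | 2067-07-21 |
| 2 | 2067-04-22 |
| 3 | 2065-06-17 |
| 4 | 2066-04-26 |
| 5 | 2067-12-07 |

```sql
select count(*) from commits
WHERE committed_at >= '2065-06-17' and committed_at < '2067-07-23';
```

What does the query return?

4

Rows in [2065-06-17, 2067-07-23): 2067-07-21, 2067-04-22, 2065-06-17, 2066-04-26 → 4 rows.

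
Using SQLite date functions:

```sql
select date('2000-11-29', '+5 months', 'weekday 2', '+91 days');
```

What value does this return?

2001-07-31

Adding +5 months to 2000-11-29 gives 2001-04-29.
`weekday 2` advances to the next Tuesday; 2001-04-29 is a Sunday, so it moves forward to 2001-05-01.
Applying '+91 days' to 2001-05-01: counting 91 days forward gives 2001-07-31.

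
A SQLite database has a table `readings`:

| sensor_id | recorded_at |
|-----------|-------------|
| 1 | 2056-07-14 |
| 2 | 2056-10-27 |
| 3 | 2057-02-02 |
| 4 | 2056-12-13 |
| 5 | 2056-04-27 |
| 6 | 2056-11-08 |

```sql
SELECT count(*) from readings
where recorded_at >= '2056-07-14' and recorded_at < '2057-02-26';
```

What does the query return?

Rows in [2056-07-14, 2057-02-26): 2056-07-14, 2056-10-27, 2057-02-02, 2056-12-13, 2056-11-08 → 5 rows.

5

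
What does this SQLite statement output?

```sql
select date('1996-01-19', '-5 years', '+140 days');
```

Adding -5 years to 1996-01-19 gives 1991-01-19.
Applying '+140 days' to 1991-01-19: counting 140 days forward gives 1991-06-08.

1991-06-08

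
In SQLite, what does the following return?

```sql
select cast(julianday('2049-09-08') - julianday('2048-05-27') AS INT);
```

469

4 days remain in May 2048 after the 27th (31 − 27).
Full months from June 2048 through August 2049 contribute their day counts.
Then 8 days into September 2049.
Total: 4 + 30 + 31 + 31 + 30 + 31 + 30 + 31 + 31 + 28 + 31 + 30 + 31 + 30 + 31 + 31 + 8 = 469.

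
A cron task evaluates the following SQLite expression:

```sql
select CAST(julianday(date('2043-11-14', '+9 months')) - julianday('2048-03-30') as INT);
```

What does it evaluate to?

-1324

Adding +9 months to 2043-11-14 gives 2044-08-14.
17 days remain in August 2044 after the 14th (31 − 14).
Full months from September 2044 through February 2048 contribute their day counts.
Then 30 days into March 2048.
Total: 17 + 30 + 31 + 30 + 31 + 31 + 28 + 31 + 30 + 31 + 30 + 31 + 31 + 30 + 31 + 30 + 31 + 31 + 28 + 31 + 30 + 31 + 30 + 31 + 31 + 30 + 31 + 30 + 31 + 31 + 28 + 31 + 30 + 31 + 30 + 31 + 31 + 30 + 31 + 30 + 31 + 31 + 29 + 30 = 1324.
The subtraction is earlier − later, so the result is −1324 → -1324.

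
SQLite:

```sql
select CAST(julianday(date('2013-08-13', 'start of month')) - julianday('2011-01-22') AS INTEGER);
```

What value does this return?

922

`start of month` rewinds 2013-08-13 to 2013-08-01.
9 days remain in January 2011 after the 22nd (31 − 22).
Full months from February 2011 through July 2013 contribute their day counts.
Then 1 day into August 2013.
Total: 9 + 28 + 31 + 30 + 31 + 30 + 31 + 31 + 30 + 31 + 30 + 31 + 31 + 29 + 31 + 30 + 31 + 30 + 31 + 31 + 30 + 31 + 30 + 31 + 31 + 28 + 31 + 30 + 31 + 30 + 31 + 1 = 922.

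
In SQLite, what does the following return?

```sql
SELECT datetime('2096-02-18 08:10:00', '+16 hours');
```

+16 hours from 2096-02-18 08:10:00 is 2096-02-19 00:10:00 (crosses midnight).

2096-02-19 00:10:00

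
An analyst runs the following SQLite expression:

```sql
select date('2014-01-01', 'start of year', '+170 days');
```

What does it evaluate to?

2014-06-20

`start of year` rewinds 2014-01-01 to 2014-01-01.
Applying '+170 days' to 2014-01-01: counting 170 days forward gives 2014-06-20.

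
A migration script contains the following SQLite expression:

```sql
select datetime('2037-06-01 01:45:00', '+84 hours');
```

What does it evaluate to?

+84 hours from 2037-06-01 01:45:00 is 2037-06-04 13:45:00 (crosses midnight).

2037-06-04 13:45:00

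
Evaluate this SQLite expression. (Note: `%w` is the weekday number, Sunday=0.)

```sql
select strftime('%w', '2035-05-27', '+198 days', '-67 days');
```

5

First apply '+198 days', '-67 days': 2035-05-27 → 2035-10-05.
2035-10-05 is a Friday; with Sunday=0 that is 5.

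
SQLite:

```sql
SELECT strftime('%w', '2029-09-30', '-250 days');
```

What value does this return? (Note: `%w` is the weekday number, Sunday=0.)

2

First apply '-250 days': 2029-09-30 → 2029-01-23.
2029-01-23 is a Tuesday; with Sunday=0 that is 2.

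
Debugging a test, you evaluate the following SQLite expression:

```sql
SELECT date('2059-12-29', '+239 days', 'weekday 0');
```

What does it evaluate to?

Applying '+239 days' to 2059-12-29: counting 239 days forward gives 2060-08-24.
`weekday 0` advances to the next Sunday; 2060-08-24 is a Tuesday, so it moves forward to 2060-08-29.

2060-08-29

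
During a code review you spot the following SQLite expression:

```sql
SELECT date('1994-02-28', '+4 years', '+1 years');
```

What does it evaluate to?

Adding +4 years to 1994-02-28 gives 1998-02-28.
Adding +1 year to 1998-02-28 gives 1999-02-28.

1999-02-28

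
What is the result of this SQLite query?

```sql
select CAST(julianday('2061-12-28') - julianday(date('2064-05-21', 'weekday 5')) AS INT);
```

`weekday 5` advances to the next Friday; 2064-05-21 is a Wednesday, so it moves forward to 2064-05-23.
3 days remain in December 2061 after the 28th (31 − 28).
Full months from January 2062 through April 2064 contribute their day counts.
Then 23 days into May 2064.
Total: 3 + 31 + 28 + 31 + 30 + 31 + 30 + 31 + 31 + 30 + 31 + 30 + 31 + 31 + 28 + 31 + 30 + 31 + 30 + 31 + 31 + 30 + 31 + 30 + 31 + 31 + 29 + 31 + 30 + 23 = 877.
The subtraction is earlier − later, so the result is −877 → -877.

-877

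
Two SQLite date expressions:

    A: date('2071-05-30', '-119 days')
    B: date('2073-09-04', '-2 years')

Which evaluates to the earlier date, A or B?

A = 2071-01-31.
B = 2071-09-04.
A is earlier.

A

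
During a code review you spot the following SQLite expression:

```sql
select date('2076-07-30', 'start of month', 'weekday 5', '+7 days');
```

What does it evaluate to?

2076-07-10

`start of month` rewinds 2076-07-30 to 2076-07-01.
`weekday 5` advances to the next Friday; 2076-07-01 is a Wednesday, so it moves forward to 2076-07-03.
Advancing 7 more days within July lands on 2076-07-10.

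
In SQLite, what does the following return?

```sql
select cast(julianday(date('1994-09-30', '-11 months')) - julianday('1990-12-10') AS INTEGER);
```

1055

Adding -11 months to 1994-09-30 gives 1993-10-30.
21 days remain in December 1990 after the 10th (31 − 10).
Full months from January 1991 through September 1993 contribute their day counts.
Then 30 days into October 1993.
Total: 21 + 31 + 28 + 31 + 30 + 31 + 30 + 31 + 31 + 30 + 31 + 30 + 31 + 31 + 29 + 31 + 30 + 31 + 30 + 31 + 31 + 30 + 31 + 30 + 31 + 31 + 28 + 31 + 30 + 31 + 30 + 31 + 31 + 30 + 30 = 1055.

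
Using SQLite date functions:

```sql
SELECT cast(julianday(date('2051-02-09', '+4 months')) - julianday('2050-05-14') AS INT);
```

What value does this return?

Adding +4 months to 2051-02-09 gives 2051-06-09.
17 days remain in May 2050 after the 14th (31 − 14).
Full months from June 2050 through May 2051 contribute their day counts.
Then 9 days into June 2051.
Total: 17 + 30 + 31 + 31 + 30 + 31 + 30 + 31 + 31 + 28 + 31 + 30 + 31 + 9 = 391.

391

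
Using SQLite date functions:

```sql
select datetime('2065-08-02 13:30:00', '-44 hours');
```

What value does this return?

-44 hours from 2065-08-02 13:30:00 is 2065-07-31 17:30:00 (crosses midnight).

2065-07-31 17:30:00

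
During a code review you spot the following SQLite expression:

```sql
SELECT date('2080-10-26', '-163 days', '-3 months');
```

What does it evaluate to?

2080-02-16

Applying '-163 days' to 2080-10-26: counting 163 days back gives 2080-05-16.
Adding -3 months to 2080-05-16 gives 2080-02-16.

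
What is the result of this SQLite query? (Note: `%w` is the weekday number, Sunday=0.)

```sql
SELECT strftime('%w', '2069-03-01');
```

5

2069-03-01 is a Friday; with Sunday=0 that is 5.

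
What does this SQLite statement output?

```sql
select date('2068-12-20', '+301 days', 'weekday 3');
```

Applying '+301 days' to 2068-12-20: counting 301 days forward gives 2069-10-17.
`weekday 3` advances to the next Wednesday; 2069-10-17 is a Thursday, so it moves forward to 2069-10-23.

2069-10-23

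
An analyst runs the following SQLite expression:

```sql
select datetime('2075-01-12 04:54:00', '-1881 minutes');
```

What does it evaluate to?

1881 minutes = 31h 21m; -1881 minutes from 2075-01-12 04:54:00 is 2075-01-10 21:33:00 (crosses midnight).

2075-01-10 21:33:00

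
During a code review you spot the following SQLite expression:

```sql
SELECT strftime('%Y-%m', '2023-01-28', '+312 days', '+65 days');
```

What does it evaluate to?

2024-02

First apply '+312 days', '+65 days': 2023-01-28 → 2024-02-09.
`%Y-%m` extracts the year-month: 2024-02.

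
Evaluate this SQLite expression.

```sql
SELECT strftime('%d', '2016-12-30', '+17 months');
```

First apply '+17 months': 2016-12-30 → 2018-05-30.
`%d` extracts the 2-digit day of month: 30.

30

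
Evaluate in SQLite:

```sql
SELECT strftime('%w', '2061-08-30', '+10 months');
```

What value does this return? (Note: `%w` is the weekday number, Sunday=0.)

First apply '+10 months': 2061-08-30 → 2062-06-30.
2062-06-30 is a Friday; with Sunday=0 that is 5.

5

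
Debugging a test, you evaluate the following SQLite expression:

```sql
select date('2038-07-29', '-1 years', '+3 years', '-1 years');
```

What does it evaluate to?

Adding -1 year to 2038-07-29 gives 2037-07-29.
Adding +3 years to 2037-07-29 gives 2040-07-29.
Adding -1 year to 2040-07-29 gives 2039-07-29.

2039-07-29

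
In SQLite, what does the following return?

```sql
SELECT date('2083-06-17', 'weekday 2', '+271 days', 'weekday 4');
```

`weekday 2` advances to the next Tuesday; 2083-06-17 is a Thursday, so it moves forward to 2083-06-22.
Applying '+271 days' to 2083-06-22: counting 271 days forward gives 2084-03-19.
`weekday 4` advances to the next Thursday; 2084-03-19 is a Sunday, so it moves forward to 2084-03-23.

2084-03-23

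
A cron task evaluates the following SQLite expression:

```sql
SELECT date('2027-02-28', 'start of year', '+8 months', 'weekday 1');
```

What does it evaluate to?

`start of year` rewinds 2027-02-28 to 2027-01-01.
Adding +8 months to 2027-01-01 gives 2027-09-01.
`weekday 1` advances to the next Monday; 2027-09-01 is a Wednesday, so it moves forward to 2027-09-06.

2027-09-06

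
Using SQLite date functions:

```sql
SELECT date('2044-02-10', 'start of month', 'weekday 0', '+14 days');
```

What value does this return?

2044-02-21

`start of month` rewinds 2044-02-10 to 2044-02-01.
`weekday 0` advances to the next Sunday; 2044-02-01 is a Monday, so it moves forward to 2044-02-07.
Advancing 14 more days within February lands on 2044-02-21.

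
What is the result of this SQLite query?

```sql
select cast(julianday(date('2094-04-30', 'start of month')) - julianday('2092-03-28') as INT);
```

`start of month` rewinds 2094-04-30 to 2094-04-01.
3 days remain in March 2092 after the 28th (31 − 28).
Full months from April 2092 through March 2094 contribute their day counts.
Then 1 day into April 2094.
Total: 3 + 30 + 31 + 30 + 31 + 31 + 30 + 31 + 30 + 31 + 31 + 28 + 31 + 30 + 31 + 30 + 31 + 31 + 30 + 31 + 30 + 31 + 31 + 28 + 31 + 1 = 734.

734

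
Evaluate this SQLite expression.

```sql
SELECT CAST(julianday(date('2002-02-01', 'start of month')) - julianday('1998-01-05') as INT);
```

`start of month` rewinds 2002-02-01 to 2002-02-01.
26 days remain in January 1998 after the 5th (31 − 5).
Full months from February 1998 through January 2002 contribute their day counts.
Then 1 day into February 2002.
Total: 26 + 28 + 31 + 30 + 31 + 30 + 31 + 31 + 30 + 31 + 30 + 31 + 31 + 28 + 31 + 30 + 31 + 30 + 31 + 31 + 30 + 31 + 30 + 31 + 31 + 29 + 31 + 30 + 31 + 30 + 31 + 31 + 30 + 31 + 30 + 31 + 31 + 28 + 31 + 30 + 31 + 30 + 31 + 31 + 30 + 31 + 30 + 31 + 31 + 1 = 1488.

1488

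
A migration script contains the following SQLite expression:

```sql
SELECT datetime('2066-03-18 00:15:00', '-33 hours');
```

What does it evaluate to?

2066-03-16 15:15:00

-33 hours from 2066-03-18 00:15:00 is 2066-03-16 15:15:00 (crosses midnight).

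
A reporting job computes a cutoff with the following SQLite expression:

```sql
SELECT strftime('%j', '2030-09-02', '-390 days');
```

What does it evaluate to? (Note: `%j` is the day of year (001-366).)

First apply '-390 days': 2030-09-02 → 2029-08-08.
Day-of-year for 2029-08-08: days since 2029-01-01 inclusive = 220, zero-padded to 220.

220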